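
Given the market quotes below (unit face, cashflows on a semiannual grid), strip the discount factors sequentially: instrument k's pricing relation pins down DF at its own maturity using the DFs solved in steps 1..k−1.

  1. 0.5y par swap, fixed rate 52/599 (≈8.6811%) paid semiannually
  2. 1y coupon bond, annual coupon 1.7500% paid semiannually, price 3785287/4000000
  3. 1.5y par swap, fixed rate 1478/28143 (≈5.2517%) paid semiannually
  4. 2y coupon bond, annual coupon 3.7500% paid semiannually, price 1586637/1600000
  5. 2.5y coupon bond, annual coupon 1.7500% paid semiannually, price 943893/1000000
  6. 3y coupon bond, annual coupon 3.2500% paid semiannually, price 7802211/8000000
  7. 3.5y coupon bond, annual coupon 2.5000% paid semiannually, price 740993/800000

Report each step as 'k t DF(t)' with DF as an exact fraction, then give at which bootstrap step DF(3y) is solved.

1 1/2 599/625
2 1 4649/5000
3 3/2 9261/10000
4 2 576/625
5 5/2 9033/10000
6 3 1771/2000
7 7/2 4233/5000
DF(3y) is solved at step 6

step 1 [0.5y] swap r/2=26/599: DF=(1 − 26/599·(0))/(1+26/599) = 599/625 ≈ 0.958400
step 2 [1y] bond c/2=7/800: DF=(3785287/4000000 − 7/800·(0.958400))/(1+7/800) = 4649/5000 ≈ 0.929800
step 3 [1.5y] swap r/2=739/28143: DF=(1 − 739/28143·(0.958400+0.929800))/(1+739/28143) = 9261/10000 ≈ 0.926100
step 4 [2y] bond c/2=3/160: DF=(1586637/1600000 − 3/160·(0.958400+0.929800+0.926100))/(1+3/160) = 576/625 ≈ 0.921600
step 5 [2.5y] bond c/2=7/800: DF=(943893/1000000 − 7/800·(0.958400+0.929800+0.926100+0.921600))/(1+7/800) = 9033/10000 ≈ 0.903300
step 6 [3y] bond c/2=13/800: DF=(7802211/8000000 − 13/800·(0.958400+0.929800+0.926100+0.921600+0.903300))/(1+13/800) = 1771/2000 ≈ 0.885500
step 7 [3.5y] bond c/2=1/80: DF=(740993/800000 − 1/80·(0.958400+0.929800+0.926100+0.921600+0.903300+0.885500))/(1+1/80) = 4233/5000 ≈ 0.846600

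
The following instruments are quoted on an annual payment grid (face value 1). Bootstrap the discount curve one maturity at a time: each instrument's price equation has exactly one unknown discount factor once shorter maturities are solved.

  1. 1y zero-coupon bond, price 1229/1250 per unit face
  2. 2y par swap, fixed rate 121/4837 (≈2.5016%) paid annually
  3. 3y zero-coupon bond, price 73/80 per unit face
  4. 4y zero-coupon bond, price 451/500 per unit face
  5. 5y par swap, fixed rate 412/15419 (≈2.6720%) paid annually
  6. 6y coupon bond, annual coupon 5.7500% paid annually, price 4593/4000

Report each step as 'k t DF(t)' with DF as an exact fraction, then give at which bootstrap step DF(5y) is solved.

1 1 1229/1250
2 2 2379/2500
3 3 73/80
4 4 451/500
5 5 2191/2500
6 6 8343/10000
DF(5y) is solved at step 5

step 1 [1y] zero: DF = P = 1229/1250 ≈ 0.983200
step 2 [2y] swap r/1=121/4837: DF=(1 − 121/4837·(0.983200))/(1+121/4837) = 2379/2500 ≈ 0.951600
step 3 [3y] zero: DF = P = 73/80 ≈ 0.912500
step 4 [4y] zero: DF = P = 451/500 ≈ 0.902000
step 5 [5y] swap r/1=412/15419: DF=(1 − 412/15419·(0.983200+0.951600+0.912500+0.902000))/(1+412/15419) = 2191/2500 ≈ 0.876400
step 6 [6y] bond c/1=23/400: DF=(4593/4000 − 23/400·(0.983200+0.951600+0.912500+0.902000+0.876400))/(1+23/400) = 8343/10000 ≈ 0.834300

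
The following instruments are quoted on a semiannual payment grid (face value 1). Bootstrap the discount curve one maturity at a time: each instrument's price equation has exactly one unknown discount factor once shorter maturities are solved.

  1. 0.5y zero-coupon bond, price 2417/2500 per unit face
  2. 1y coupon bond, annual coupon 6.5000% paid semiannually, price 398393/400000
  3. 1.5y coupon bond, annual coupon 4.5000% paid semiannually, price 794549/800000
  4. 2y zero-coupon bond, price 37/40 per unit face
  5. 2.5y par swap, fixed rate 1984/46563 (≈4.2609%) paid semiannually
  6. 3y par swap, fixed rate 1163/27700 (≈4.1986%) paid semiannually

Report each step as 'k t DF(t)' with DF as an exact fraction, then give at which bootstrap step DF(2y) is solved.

1 1/2 2417/2500
2 1 4671/5000
3 3/2 1859/2000
4 2 37/40
5 5/2 563/625
6 3 8837/10000
DF(2y) is solved at step 4

step 1 [0.5y] zero: DF = P = 2417/2500 ≈ 0.966800
step 2 [1y] bond c/2=13/400: DF=(398393/400000 − 13/400·(0.966800))/(1+13/400) = 4671/5000 ≈ 0.934200
step 3 [1.5y] bond c/2=9/400: DF=(794549/800000 − 9/400·(0.966800+0.934200))/(1+9/400) = 1859/2000 ≈ 0.929500
step 4 [2y] zero: DF = P = 37/40 ≈ 0.925000
step 5 [2.5y] swap r/2=992/46563: DF=(1 − 992/46563·(0.966800+0.934200+0.929500+0.925000))/(1+992/46563) = 563/625 ≈ 0.900800
step 6 [3y] swap r/2=1163/55400: DF=(1 − 1163/55400·(0.966800+0.934200+0.929500+0.925000+0.900800))/(1+1163/55400) = 8837/10000 ≈ 0.883700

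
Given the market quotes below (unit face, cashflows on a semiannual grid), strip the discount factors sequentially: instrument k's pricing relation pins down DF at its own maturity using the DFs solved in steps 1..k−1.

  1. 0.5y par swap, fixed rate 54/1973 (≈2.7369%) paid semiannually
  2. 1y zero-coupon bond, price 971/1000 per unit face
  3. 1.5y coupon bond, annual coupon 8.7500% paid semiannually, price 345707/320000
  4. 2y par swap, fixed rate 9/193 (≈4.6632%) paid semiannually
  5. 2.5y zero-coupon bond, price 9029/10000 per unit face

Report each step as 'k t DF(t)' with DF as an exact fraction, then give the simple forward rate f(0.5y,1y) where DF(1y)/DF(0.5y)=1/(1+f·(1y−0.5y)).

step 1 [0.5y] swap r/2=27/1973: DF=(1 − 27/1973·(0))/(1+27/1973) = 1973/2000 ≈ 0.986500
step 2 [1y] zero: DF = P = 971/1000 ≈ 0.971000
step 3 [1.5y] bond c/2=7/160: DF=(345707/320000 − 7/160·(0.986500+0.971000))/(1+7/160) = 953/1000 ≈ 0.953000
step 4 [2y] swap r/2=9/386: DF=(1 − 9/386·(0.986500+0.971000+0.953000))/(1+9/386) = 9109/10000 ≈ 0.910900
step 5 [2.5y] zero: DF = P = 9029/10000 ≈ 0.902900

1 1/2 1973/2000
2 1 971/1000
3 3/2 953/1000
4 2 9109/10000
5 5/2 9029/10000
f(0.5y,1y) = ((1973/2000)/(971/1000) − 1)/(1/2) = 31/971 ≈ 3.1926%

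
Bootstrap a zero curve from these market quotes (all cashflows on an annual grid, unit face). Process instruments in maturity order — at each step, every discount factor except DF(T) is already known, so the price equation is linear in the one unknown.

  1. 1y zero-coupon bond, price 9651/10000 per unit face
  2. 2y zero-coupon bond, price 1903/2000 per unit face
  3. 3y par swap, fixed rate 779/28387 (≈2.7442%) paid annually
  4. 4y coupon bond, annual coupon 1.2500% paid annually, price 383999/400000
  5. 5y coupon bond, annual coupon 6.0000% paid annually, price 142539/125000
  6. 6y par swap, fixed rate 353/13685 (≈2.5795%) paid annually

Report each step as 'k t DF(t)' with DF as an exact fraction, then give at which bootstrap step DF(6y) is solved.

step 1 [1y] zero: DF = P = 9651/10000 ≈ 0.965100
step 2 [2y] zero: DF = P = 1903/2000 ≈ 0.951500
step 3 [3y] swap r/1=779/28387: DF=(1 − 779/28387·(0.965100+0.951500))/(1+779/28387) = 9221/10000 ≈ 0.922100
step 4 [4y] bond c/1=1/80: DF=(383999/400000 − 1/80·(0.965100+0.951500+0.922100))/(1+1/80) = 9131/10000 ≈ 0.913100
step 5 [5y] bond c/1=3/50: DF=(142539/125000 − 3/50·(0.965100+0.951500+0.922100+0.913100))/(1+3/50) = 4317/5000 ≈ 0.863400
step 6 [6y] swap r/1=353/13685: DF=(1 − 353/13685·(0.965100+0.951500+0.922100+0.913100+0.863400))/(1+353/13685) = 2147/2500 ≈ 0.858800

1 1 9651/10000
2 2 1903/2000
3 3 9221/10000
4 4 9131/10000
5 5 4317/5000
6 6 2147/2500
DF(6y) is solved at step 6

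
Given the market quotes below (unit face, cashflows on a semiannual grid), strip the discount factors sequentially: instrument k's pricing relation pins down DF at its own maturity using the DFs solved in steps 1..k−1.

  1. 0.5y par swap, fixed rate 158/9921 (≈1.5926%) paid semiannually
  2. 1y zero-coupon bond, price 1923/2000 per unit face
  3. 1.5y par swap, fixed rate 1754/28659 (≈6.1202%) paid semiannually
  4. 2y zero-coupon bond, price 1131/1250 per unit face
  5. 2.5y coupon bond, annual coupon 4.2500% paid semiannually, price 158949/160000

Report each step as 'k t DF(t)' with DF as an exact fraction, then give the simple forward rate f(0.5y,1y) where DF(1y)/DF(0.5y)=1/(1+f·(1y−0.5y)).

step 1 [0.5y] swap r/2=79/9921: DF=(1 − 79/9921·(0))/(1+79/9921) = 9921/10000 ≈ 0.992100
step 2 [1y] zero: DF = P = 1923/2000 ≈ 0.961500
step 3 [1.5y] swap r/2=877/28659: DF=(1 − 877/28659·(0.992100+0.961500))/(1+877/28659) = 9123/10000 ≈ 0.912300
step 4 [2y] zero: DF = P = 1131/1250 ≈ 0.904800
step 5 [2.5y] bond c/2=17/800: DF=(158949/160000 − 17/800·(0.992100+0.961500+0.912300+0.904800))/(1+17/800) = 8943/10000 ≈ 0.894300

1 1/2 9921/10000
2 1 1923/2000
3 3/2 9123/10000
4 2 1131/1250
5 5/2 8943/10000
f(0.5y,1y) = ((9921/10000)/(1923/2000) − 1)/(1/2) = 204/3205 ≈ 6.3651%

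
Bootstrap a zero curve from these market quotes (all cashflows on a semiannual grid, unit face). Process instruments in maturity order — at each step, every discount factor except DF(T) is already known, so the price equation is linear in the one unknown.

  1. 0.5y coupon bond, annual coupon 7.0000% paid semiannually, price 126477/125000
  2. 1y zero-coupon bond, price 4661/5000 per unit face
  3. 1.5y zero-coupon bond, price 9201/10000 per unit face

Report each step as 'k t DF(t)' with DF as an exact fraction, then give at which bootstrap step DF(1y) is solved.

1 1/2 611/625
2 1 4661/5000
3 3/2 9201/10000
DF(1y) is solved at step 2

step 1 [0.5y] bond c/2=7/200: DF=(126477/125000 − 7/200·(0))/(1+7/200) = 611/625 ≈ 0.977600
step 2 [1y] zero: DF = P = 4661/5000 ≈ 0.932200
step 3 [1.5y] zero: DF = P = 9201/10000 ≈ 0.920100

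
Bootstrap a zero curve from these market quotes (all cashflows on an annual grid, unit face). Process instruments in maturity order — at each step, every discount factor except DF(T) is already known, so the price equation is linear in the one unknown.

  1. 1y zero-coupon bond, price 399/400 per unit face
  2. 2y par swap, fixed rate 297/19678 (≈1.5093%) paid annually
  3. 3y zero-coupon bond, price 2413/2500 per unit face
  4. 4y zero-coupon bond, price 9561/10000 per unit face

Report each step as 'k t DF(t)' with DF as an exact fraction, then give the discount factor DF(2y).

step 1 [1y] zero: DF = P = 399/400 ≈ 0.997500
step 2 [2y] swap r/1=297/19678: DF=(1 − 297/19678·(0.997500))/(1+297/19678) = 9703/10000 ≈ 0.970300
step 3 [3y] zero: DF = P = 2413/2500 ≈ 0.965200
step 4 [4y] zero: DF = P = 9561/10000 ≈ 0.956100

1 1 399/400
2 2 9703/10000
3 3 2413/2500
4 4 9561/10000
DF(2y) = 9703/10000 ≈ 0.970300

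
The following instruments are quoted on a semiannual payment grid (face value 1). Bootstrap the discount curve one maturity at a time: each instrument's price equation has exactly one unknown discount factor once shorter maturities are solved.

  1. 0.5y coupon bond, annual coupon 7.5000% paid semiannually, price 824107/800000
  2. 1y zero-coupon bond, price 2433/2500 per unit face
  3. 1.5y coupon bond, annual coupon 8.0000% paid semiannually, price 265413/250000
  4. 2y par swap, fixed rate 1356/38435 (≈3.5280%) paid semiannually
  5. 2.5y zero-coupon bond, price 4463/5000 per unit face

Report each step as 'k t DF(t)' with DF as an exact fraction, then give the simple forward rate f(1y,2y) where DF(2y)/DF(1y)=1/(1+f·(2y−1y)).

step 1 [0.5y] bond c/2=3/80: DF=(824107/800000 − 3/80·(0))/(1+3/80) = 9929/10000 ≈ 0.992900
step 2 [1y] zero: DF = P = 2433/2500 ≈ 0.973200
step 3 [1.5y] bond c/2=1/25: DF=(265413/250000 − 1/25·(0.992900+0.973200))/(1+1/25) = 2363/2500 ≈ 0.945200
step 4 [2y] swap r/2=678/38435: DF=(1 − 678/38435·(0.992900+0.973200+0.945200))/(1+678/38435) = 4661/5000 ≈ 0.932200
step 5 [2.5y] zero: DF = P = 4463/5000 ≈ 0.892600

1 1/2 9929/10000
2 1 2433/2500
3 3/2 2363/2500
4 2 4661/5000
5 5/2 4463/5000
f(1y,2y) = ((2433/2500)/(4661/5000) − 1)/(1) = 205/4661 ≈ 4.3982%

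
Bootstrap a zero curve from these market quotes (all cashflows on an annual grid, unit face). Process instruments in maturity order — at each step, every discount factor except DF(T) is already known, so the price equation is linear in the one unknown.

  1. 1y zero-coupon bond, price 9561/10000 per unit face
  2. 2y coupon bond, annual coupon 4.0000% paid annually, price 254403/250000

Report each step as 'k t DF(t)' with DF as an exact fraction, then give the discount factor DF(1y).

step 1 [1y] zero: DF = P = 9561/10000 ≈ 0.956100
step 2 [2y] bond c/1=1/25: DF=(254403/250000 − 1/25·(0.956100))/(1+1/25) = 9417/10000 ≈ 0.941700

1 1 9561/10000
2 2 9417/10000
DF(1y) = 9561/10000 ≈ 0.956100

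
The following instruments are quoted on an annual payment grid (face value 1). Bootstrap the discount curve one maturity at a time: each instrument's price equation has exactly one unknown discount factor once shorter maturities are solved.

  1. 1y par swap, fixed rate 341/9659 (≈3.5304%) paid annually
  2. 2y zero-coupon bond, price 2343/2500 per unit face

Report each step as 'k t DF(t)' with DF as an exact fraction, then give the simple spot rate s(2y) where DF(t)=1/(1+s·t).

1 1 9659/10000
2 2 2343/2500
s(2y) = (1/(2343/2500) − 1)/(2) = 157/4686 ≈ 3.3504%

step 1 [1y] swap r/1=341/9659: DF=(1 − 341/9659·(0))/(1+341/9659) = 9659/10000 ≈ 0.965900
step 2 [2y] zero: DF = P = 2343/2500 ≈ 0.937200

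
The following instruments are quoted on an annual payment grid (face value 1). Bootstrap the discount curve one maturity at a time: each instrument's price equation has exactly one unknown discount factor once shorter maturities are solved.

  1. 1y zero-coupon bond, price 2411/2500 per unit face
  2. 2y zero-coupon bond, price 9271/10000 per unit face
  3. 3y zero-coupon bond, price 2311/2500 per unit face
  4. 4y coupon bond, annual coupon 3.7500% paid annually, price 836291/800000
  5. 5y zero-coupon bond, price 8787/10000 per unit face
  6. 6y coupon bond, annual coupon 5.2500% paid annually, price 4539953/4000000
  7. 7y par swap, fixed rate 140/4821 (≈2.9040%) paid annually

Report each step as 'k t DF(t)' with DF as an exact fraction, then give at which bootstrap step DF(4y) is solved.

step 1 [1y] zero: DF = P = 2411/2500 ≈ 0.964400
step 2 [2y] zero: DF = P = 9271/10000 ≈ 0.927100
step 3 [3y] zero: DF = P = 2311/2500 ≈ 0.924400
step 4 [4y] bond c/1=3/80: DF=(836291/800000 − 3/80·(0.964400+0.927100+0.924400))/(1+3/80) = 4529/5000 ≈ 0.905800
step 5 [5y] zero: DF = P = 8787/10000 ≈ 0.878700
step 6 [6y] bond c/1=21/400: DF=(4539953/4000000 − 21/400·(0.964400+0.927100+0.924400+0.905800+0.878700))/(1+21/400) = 8489/10000 ≈ 0.848900
step 7 [7y] swap r/1=140/4821: DF=(1 − 140/4821·(0.964400+0.927100+0.924400+0.905800+0.878700+0.848900))/(1+140/4821) = 409/500 ≈ 0.818000

1 1 2411/2500
2 2 9271/10000
3 3 2311/2500
4 4 4529/5000
5 5 8787/10000
6 6 8489/10000
7 7 409/500
DF(4y) is solved at step 4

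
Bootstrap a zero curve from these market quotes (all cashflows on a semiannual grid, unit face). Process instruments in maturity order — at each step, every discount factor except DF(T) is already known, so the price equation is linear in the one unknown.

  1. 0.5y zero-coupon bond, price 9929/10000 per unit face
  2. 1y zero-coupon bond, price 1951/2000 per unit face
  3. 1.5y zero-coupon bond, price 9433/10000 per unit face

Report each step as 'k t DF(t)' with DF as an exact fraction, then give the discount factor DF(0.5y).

step 1 [0.5y] zero: DF = P = 9929/10000 ≈ 0.992900
step 2 [1y] zero: DF = P = 1951/2000 ≈ 0.975500
step 3 [1.5y] zero: DF = P = 9433/10000 ≈ 0.943300

1 1/2 9929/10000
2 1 1951/2000
3 3/2 9433/10000
DF(0.5y) = 9929/10000 ≈ 0.992900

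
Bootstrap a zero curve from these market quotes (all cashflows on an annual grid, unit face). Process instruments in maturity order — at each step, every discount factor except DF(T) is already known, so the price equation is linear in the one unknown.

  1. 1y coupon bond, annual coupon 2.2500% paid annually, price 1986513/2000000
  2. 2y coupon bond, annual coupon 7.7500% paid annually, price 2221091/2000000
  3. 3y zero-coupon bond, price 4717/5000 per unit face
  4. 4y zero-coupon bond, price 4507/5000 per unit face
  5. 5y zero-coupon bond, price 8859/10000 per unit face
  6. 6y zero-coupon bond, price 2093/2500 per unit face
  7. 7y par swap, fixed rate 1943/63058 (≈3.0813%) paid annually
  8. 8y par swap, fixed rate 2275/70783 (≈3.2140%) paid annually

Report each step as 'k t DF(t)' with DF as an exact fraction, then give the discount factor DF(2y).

step 1 [1y] bond c/1=9/400: DF=(1986513/2000000 − 9/400·(0))/(1+9/400) = 4857/5000 ≈ 0.971400
step 2 [2y] bond c/1=31/400: DF=(2221091/2000000 − 31/400·(0.971400))/(1+31/400) = 1201/1250 ≈ 0.960800
step 3 [3y] zero: DF = P = 4717/5000 ≈ 0.943400
step 4 [4y] zero: DF = P = 4507/5000 ≈ 0.901400
step 5 [5y] zero: DF = P = 8859/10000 ≈ 0.885900
step 6 [6y] zero: DF = P = 2093/2500 ≈ 0.837200
step 7 [7y] swap r/1=1943/63058: DF=(1 − 1943/63058·(0.971400+0.960800+0.943400+0.901400+0.885900+0.837200))/(1+1943/63058) = 8057/10000 ≈ 0.805700
step 8 [8y] swap r/1=2275/70783: DF=(1 − 2275/70783·(0.971400+0.960800+0.943400+0.901400+0.885900+0.837200+0.805700))/(1+2275/70783) = 309/400 ≈ 0.772500

1 1 4857/5000
2 2 1201/1250
3 3 4717/5000
4 4 4507/5000
5 5 8859/10000
6 6 2093/2500
7 7 8057/10000
8 8 309/400
DF(2y) = 1201/1250 ≈ 0.960800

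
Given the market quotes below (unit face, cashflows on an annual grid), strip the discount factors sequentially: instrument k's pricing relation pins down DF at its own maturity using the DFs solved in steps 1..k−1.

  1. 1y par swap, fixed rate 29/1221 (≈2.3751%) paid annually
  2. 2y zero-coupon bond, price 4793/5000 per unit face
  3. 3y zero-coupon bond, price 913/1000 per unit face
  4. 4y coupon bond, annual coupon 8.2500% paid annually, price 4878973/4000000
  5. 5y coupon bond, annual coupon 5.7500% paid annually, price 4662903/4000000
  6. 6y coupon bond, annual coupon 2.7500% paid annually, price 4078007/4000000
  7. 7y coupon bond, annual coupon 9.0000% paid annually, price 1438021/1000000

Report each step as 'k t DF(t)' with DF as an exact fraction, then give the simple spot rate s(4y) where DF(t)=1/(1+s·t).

step 1 [1y] swap r/1=29/1221: DF=(1 − 29/1221·(0))/(1+29/1221) = 1221/1250 ≈ 0.976800
step 2 [2y] zero: DF = P = 4793/5000 ≈ 0.958600
step 3 [3y] zero: DF = P = 913/1000 ≈ 0.913000
step 4 [4y] bond c/1=33/400: DF=(4878973/4000000 − 33/400·(0.976800+0.958600+0.913000))/(1+33/400) = 9097/10000 ≈ 0.909700
step 5 [5y] bond c/1=23/400: DF=(4662903/4000000 − 23/400·(0.976800+0.958600+0.913000+0.909700))/(1+23/400) = 449/500 ≈ 0.898000
step 6 [6y] bond c/1=11/400: DF=(4078007/4000000 − 11/400·(0.976800+0.958600+0.913000+0.909700+0.898000))/(1+11/400) = 2169/2500 ≈ 0.867600
step 7 [7y] bond c/1=9/100: DF=(1438021/1000000 − 9/100·(0.976800+0.958600+0.913000+0.909700+0.898000+0.867600))/(1+9/100) = 1079/1250 ≈ 0.863200

1 1 1221/1250
2 2 4793/5000
3 3 913/1000
4 4 9097/10000
5 5 449/500
6 6 2169/2500
7 7 1079/1250
s(4y) = (1/(9097/10000) − 1)/(4) = 903/36388 ≈ 2.4816%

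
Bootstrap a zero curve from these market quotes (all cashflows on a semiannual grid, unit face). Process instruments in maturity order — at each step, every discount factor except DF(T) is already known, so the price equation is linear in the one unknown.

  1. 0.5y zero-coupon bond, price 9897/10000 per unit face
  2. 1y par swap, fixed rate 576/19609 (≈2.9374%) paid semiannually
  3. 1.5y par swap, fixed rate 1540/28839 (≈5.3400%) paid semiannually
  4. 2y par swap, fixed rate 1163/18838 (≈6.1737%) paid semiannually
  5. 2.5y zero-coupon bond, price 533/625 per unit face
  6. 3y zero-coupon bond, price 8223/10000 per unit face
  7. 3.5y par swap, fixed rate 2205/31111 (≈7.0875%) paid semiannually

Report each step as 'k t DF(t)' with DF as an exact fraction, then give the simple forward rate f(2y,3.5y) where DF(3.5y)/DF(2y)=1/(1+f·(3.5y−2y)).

step 1 [0.5y] zero: DF = P = 9897/10000 ≈ 0.989700
step 2 [1y] swap r/2=288/19609: DF=(1 − 288/19609·(0.989700))/(1+288/19609) = 607/625 ≈ 0.971200
step 3 [1.5y] swap r/2=770/28839: DF=(1 − 770/28839·(0.989700+0.971200))/(1+770/28839) = 923/1000 ≈ 0.923000
step 4 [2y] swap r/2=1163/37676: DF=(1 − 1163/37676·(0.989700+0.971200+0.923000))/(1+1163/37676) = 8837/10000 ≈ 0.883700
step 5 [2.5y] zero: DF = P = 533/625 ≈ 0.852800
step 6 [3y] zero: DF = P = 8223/10000 ≈ 0.822300
step 7 [3.5y] swap r/2=2205/62222: DF=(1 − 2205/62222·(0.989700+0.971200+0.923000+0.883700+0.852800+0.822300))/(1+2205/62222) = 1559/2000 ≈ 0.779500

1 1/2 9897/10000
2 1 607/625
3 3/2 923/1000
4 2 8837/10000
5 5/2 533/625
6 3 8223/10000
7 7/2 1559/2000
f(2y,3.5y) = ((8837/10000)/(1559/2000) − 1)/(3/2) = 2084/23385 ≈ 8.9117%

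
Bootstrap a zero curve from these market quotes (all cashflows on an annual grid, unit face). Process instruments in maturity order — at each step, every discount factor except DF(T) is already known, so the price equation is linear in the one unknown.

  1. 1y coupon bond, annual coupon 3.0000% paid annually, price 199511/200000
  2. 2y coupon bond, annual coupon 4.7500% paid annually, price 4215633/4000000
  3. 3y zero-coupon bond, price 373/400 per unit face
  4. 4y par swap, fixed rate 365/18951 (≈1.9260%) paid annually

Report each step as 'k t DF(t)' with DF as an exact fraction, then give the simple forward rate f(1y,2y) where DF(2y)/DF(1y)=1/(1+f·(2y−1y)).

1 1 1937/2000
2 2 4811/5000
3 3 373/400
4 4 927/1000
f(1y,2y) = ((1937/2000)/(4811/5000) − 1)/(1) = 63/9622 ≈ 0.6547%

step 1 [1y] bond c/1=3/100: DF=(199511/200000 − 3/100·(0))/(1+3/100) = 1937/2000 ≈ 0.968500
step 2 [2y] bond c/1=19/400: DF=(4215633/4000000 − 19/400·(0.968500))/(1+19/400) = 4811/5000 ≈ 0.962200
step 3 [3y] zero: DF = P = 373/400 ≈ 0.932500
step 4 [4y] swap r/1=365/18951: DF=(1 − 365/18951·(0.968500+0.962200+0.932500))/(1+365/18951) = 927/1000 ≈ 0.927000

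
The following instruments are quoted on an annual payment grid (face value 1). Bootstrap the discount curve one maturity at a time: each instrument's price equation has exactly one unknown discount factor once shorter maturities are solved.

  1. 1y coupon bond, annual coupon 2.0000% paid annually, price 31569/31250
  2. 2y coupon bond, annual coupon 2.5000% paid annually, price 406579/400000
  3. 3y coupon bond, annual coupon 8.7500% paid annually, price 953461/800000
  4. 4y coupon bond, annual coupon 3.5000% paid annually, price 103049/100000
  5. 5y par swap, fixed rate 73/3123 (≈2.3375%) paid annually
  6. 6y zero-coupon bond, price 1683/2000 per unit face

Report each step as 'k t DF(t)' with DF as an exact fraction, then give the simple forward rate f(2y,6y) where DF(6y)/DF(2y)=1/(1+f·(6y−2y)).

1 1 619/625
2 2 387/400
3 3 1173/1250
4 4 8977/10000
5 5 1781/2000
6 6 1683/2000
f(2y,6y) = ((387/400)/(1683/2000) − 1)/(4) = 7/187 ≈ 3.7433%

step 1 [1y] bond c/1=1/50: DF=(31569/31250 − 1/50·(0))/(1+1/50) = 619/625 ≈ 0.990400
step 2 [2y] bond c/1=1/40: DF=(406579/400000 − 1/40·(0.990400))/(1+1/40) = 387/400 ≈ 0.967500
step 3 [3y] bond c/1=7/80: DF=(953461/800000 − 7/80·(0.990400+0.967500))/(1+7/80) = 1173/1250 ≈ 0.938400
step 4 [4y] bond c/1=7/200: DF=(103049/100000 − 7/200·(0.990400+0.967500+0.938400))/(1+7/200) = 8977/10000 ≈ 0.897700
step 5 [5y] swap r/1=73/3123: DF=(1 − 73/3123·(0.990400+0.967500+0.938400+0.897700))/(1+73/3123) = 1781/2000 ≈ 0.890500
step 6 [6y] zero: DF = P = 1683/2000 ≈ 0.841500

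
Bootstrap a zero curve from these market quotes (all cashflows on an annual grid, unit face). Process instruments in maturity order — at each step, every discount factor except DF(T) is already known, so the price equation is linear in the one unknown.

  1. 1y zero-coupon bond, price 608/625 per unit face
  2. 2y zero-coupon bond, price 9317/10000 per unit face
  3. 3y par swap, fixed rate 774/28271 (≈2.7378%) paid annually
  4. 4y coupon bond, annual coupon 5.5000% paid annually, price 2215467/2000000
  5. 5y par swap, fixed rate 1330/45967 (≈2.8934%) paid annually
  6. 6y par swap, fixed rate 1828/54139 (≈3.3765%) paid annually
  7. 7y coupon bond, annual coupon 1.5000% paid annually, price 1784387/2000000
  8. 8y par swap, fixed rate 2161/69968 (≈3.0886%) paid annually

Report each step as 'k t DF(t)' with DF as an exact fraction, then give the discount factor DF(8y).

step 1 [1y] zero: DF = P = 608/625 ≈ 0.972800
step 2 [2y] zero: DF = P = 9317/10000 ≈ 0.931700
step 3 [3y] swap r/1=774/28271: DF=(1 − 774/28271·(0.972800+0.931700))/(1+774/28271) = 4613/5000 ≈ 0.922600
step 4 [4y] bond c/1=11/200: DF=(2215467/2000000 − 11/200·(0.972800+0.931700+0.922600))/(1+11/200) = 4513/5000 ≈ 0.902600
step 5 [5y] swap r/1=1330/45967: DF=(1 − 1330/45967·(0.972800+0.931700+0.922600+0.902600))/(1+1330/45967) = 867/1000 ≈ 0.867000
step 6 [6y] swap r/1=1828/54139: DF=(1 − 1828/54139·(0.972800+0.931700+0.922600+0.902600+0.867000))/(1+1828/54139) = 2043/2500 ≈ 0.817200
step 7 [7y] bond c/1=3/200: DF=(1784387/2000000 − 3/200·(0.972800+0.931700+0.922600+0.902600+0.867000+0.817200))/(1+3/200) = 799/1000 ≈ 0.799000
step 8 [8y] swap r/1=2161/69968: DF=(1 − 2161/69968·(0.972800+0.931700+0.922600+0.902600+0.867000+0.817200+0.799000))/(1+2161/69968) = 7839/10000 ≈ 0.783900

1 1 608/625
2 2 9317/10000
3 3 4613/5000
4 4 4513/5000
5 5 867/1000
6 6 2043/2500
7 7 799/1000
8 8 7839/10000
DF(8y) = 7839/10000 ≈ 0.783900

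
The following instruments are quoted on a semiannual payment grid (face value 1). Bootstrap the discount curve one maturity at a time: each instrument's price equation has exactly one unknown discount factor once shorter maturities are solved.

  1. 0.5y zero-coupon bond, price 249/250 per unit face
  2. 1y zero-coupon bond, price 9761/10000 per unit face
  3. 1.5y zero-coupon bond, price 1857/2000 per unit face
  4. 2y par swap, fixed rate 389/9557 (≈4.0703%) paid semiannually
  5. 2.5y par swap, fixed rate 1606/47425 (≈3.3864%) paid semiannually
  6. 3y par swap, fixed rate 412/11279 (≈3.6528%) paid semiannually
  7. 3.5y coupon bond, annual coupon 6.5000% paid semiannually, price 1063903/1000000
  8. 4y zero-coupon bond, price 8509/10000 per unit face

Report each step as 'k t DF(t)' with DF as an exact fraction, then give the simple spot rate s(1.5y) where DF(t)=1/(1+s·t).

step 1 [0.5y] zero: DF = P = 249/250 ≈ 0.996000
step 2 [1y] zero: DF = P = 9761/10000 ≈ 0.976100
step 3 [1.5y] zero: DF = P = 1857/2000 ≈ 0.928500
step 4 [2y] swap r/2=389/19114: DF=(1 − 389/19114·(0.996000+0.976100+0.928500))/(1+389/19114) = 4611/5000 ≈ 0.922200
step 5 [2.5y] swap r/2=803/47425: DF=(1 − 803/47425·(0.996000+0.976100+0.928500+0.922200))/(1+803/47425) = 9197/10000 ≈ 0.919700
step 6 [3y] swap r/2=206/11279: DF=(1 − 206/11279·(0.996000+0.976100+0.928500+0.922200+0.919700))/(1+206/11279) = 897/1000 ≈ 0.897000
step 7 [3.5y] bond c/2=13/400: DF=(1063903/1000000 − 13/400·(0.996000+0.976100+0.928500+0.922200+0.919700+0.897000))/(1+13/400) = 8529/10000 ≈ 0.852900
step 8 [4y] zero: DF = P = 8509/10000 ≈ 0.850900

1 1/2 249/250
2 1 9761/10000
3 3/2 1857/2000
4 2 4611/5000
5 5/2 9197/10000
6 3 897/1000
7 7/2 8529/10000
8 4 8509/10000
s(1.5y) = (1/(1857/2000) − 1)/(3/2) = 286/5571 ≈ 5.1337%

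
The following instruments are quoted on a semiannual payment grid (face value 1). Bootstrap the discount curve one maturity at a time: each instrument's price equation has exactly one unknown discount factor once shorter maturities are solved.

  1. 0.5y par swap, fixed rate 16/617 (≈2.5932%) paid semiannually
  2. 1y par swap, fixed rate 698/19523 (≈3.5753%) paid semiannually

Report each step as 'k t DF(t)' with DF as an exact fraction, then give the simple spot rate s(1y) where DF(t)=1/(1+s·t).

1 1/2 617/625
2 1 9651/10000
s(1y) = (1/(9651/10000) − 1)/(1) = 349/9651 ≈ 3.6162%

step 1 [0.5y] swap r/2=8/617: DF=(1 − 8/617·(0))/(1+8/617) = 617/625 ≈ 0.987200
step 2 [1y] swap r/2=349/19523: DF=(1 − 349/19523·(0.987200))/(1+349/19523) = 9651/10000 ≈ 0.965100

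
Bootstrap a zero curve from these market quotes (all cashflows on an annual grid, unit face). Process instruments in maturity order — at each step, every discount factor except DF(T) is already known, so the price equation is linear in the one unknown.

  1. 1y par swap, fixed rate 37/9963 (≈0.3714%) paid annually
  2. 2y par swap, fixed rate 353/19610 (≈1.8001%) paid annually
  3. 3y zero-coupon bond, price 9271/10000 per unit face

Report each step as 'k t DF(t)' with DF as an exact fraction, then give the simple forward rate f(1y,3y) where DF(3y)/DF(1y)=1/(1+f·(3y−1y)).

step 1 [1y] swap r/1=37/9963: DF=(1 − 37/9963·(0))/(1+37/9963) = 9963/10000 ≈ 0.996300
step 2 [2y] swap r/1=353/19610: DF=(1 − 353/19610·(0.996300))/(1+353/19610) = 9647/10000 ≈ 0.964700
step 3 [3y] zero: DF = P = 9271/10000 ≈ 0.927100

1 1 9963/10000
2 2 9647/10000
3 3 9271/10000
f(1y,3y) = ((9963/10000)/(9271/10000) − 1)/(2) = 346/9271 ≈ 3.7321%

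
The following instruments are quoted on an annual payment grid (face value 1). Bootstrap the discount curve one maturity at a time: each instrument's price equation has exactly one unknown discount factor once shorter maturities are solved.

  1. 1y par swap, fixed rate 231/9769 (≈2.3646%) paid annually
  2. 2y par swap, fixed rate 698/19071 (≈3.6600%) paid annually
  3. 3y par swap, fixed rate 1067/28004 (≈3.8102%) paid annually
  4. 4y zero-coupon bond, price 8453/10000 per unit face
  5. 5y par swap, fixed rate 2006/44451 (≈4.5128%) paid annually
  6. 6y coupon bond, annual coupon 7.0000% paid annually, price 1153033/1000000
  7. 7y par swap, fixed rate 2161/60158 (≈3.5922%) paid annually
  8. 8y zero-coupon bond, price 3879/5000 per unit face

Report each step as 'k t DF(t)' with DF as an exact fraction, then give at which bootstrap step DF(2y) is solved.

step 1 [1y] swap r/1=231/9769: DF=(1 − 231/9769·(0))/(1+231/9769) = 9769/10000 ≈ 0.976900
step 2 [2y] swap r/1=698/19071: DF=(1 − 698/19071·(0.976900))/(1+698/19071) = 4651/5000 ≈ 0.930200
step 3 [3y] swap r/1=1067/28004: DF=(1 − 1067/28004·(0.976900+0.930200))/(1+1067/28004) = 8933/10000 ≈ 0.893300
step 4 [4y] zero: DF = P = 8453/10000 ≈ 0.845300
step 5 [5y] swap r/1=2006/44451: DF=(1 − 2006/44451·(0.976900+0.930200+0.893300+0.845300))/(1+2006/44451) = 3997/5000 ≈ 0.799400
step 6 [6y] bond c/1=7/100: DF=(1153033/1000000 − 7/100·(0.976900+0.930200+0.893300+0.845300+0.799400))/(1+7/100) = 1967/2500 ≈ 0.786800
step 7 [7y] swap r/1=2161/60158: DF=(1 − 2161/60158·(0.976900+0.930200+0.893300+0.845300+0.799400+0.786800))/(1+2161/60158) = 7839/10000 ≈ 0.783900
step 8 [8y] zero: DF = P = 3879/5000 ≈ 0.775800

1 1 9769/10000
2 2 4651/5000
3 3 8933/10000
4 4 8453/10000
5 5 3997/5000
6 6 1967/2500
7 7 7839/10000
8 8 3879/5000
DF(2y) is solved at step 2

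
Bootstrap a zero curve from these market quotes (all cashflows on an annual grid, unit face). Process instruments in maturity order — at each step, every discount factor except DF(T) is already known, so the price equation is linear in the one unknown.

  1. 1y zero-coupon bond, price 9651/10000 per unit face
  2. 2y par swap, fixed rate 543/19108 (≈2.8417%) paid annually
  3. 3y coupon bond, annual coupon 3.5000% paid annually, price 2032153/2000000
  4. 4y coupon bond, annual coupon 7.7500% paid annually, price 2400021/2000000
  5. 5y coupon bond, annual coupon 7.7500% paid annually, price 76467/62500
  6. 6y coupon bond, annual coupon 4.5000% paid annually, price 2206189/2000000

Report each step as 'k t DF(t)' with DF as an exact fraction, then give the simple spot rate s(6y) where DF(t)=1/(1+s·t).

1 1 9651/10000
2 2 9457/10000
3 3 9171/10000
4 4 9103/10000
5 5 4333/5000
6 6 8573/10000
s(6y) = (1/(8573/10000) − 1)/(6) = 1427/51438 ≈ 2.7742%

step 1 [1y] zero: DF = P = 9651/10000 ≈ 0.965100
step 2 [2y] swap r/1=543/19108: DF=(1 − 543/19108·(0.965100))/(1+543/19108) = 9457/10000 ≈ 0.945700
step 3 [3y] bond c/1=7/200: DF=(2032153/2000000 − 7/200·(0.965100+0.945700))/(1+7/200) = 9171/10000 ≈ 0.917100
step 4 [4y] bond c/1=31/400: DF=(2400021/2000000 − 31/400·(0.965100+0.945700+0.917100))/(1+31/400) = 9103/10000 ≈ 0.910300
step 5 [5y] bond c/1=31/400: DF=(76467/62500 − 31/400·(0.965100+0.945700+0.917100+0.910300))/(1+31/400) = 4333/5000 ≈ 0.866600
step 6 [6y] bond c/1=9/200: DF=(2206189/2000000 − 9/200·(0.965100+0.945700+0.917100+0.910300+0.866600))/(1+9/200) = 8573/10000 ≈ 0.857300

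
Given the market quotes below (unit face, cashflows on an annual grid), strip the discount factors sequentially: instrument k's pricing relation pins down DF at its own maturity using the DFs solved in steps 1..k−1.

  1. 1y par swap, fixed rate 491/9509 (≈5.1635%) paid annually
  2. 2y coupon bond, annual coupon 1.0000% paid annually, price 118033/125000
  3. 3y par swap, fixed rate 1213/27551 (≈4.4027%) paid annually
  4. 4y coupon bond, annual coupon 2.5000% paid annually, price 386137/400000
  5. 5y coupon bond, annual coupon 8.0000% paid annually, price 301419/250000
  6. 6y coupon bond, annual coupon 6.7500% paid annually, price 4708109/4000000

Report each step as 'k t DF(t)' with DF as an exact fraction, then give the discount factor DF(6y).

1 1 9509/10000
2 2 1851/2000
3 3 8787/10000
4 4 4373/5000
5 5 339/400
6 6 1639/2000
DF(6y) = 1639/2000 ≈ 0.819500

step 1 [1y] swap r/1=491/9509: DF=(1 − 491/9509·(0))/(1+491/9509) = 9509/10000 ≈ 0.950900
step 2 [2y] bond c/1=1/100: DF=(118033/125000 − 1/100·(0.950900))/(1+1/100) = 1851/2000 ≈ 0.925500
step 3 [3y] swap r/1=1213/27551: DF=(1 − 1213/27551·(0.950900+0.925500))/(1+1213/27551) = 8787/10000 ≈ 0.878700
step 4 [4y] bond c/1=1/40: DF=(386137/400000 − 1/40·(0.950900+0.925500+0.878700))/(1+1/40) = 4373/5000 ≈ 0.874600
step 5 [5y] bond c/1=2/25: DF=(301419/250000 − 2/25·(0.950900+0.925500+0.878700+0.874600))/(1+2/25) = 339/400 ≈ 0.847500
step 6 [6y] bond c/1=27/400: DF=(4708109/4000000 − 27/400·(0.950900+0.925500+0.878700+0.874600+0.847500))/(1+27/400) = 1639/2000 ≈ 0.819500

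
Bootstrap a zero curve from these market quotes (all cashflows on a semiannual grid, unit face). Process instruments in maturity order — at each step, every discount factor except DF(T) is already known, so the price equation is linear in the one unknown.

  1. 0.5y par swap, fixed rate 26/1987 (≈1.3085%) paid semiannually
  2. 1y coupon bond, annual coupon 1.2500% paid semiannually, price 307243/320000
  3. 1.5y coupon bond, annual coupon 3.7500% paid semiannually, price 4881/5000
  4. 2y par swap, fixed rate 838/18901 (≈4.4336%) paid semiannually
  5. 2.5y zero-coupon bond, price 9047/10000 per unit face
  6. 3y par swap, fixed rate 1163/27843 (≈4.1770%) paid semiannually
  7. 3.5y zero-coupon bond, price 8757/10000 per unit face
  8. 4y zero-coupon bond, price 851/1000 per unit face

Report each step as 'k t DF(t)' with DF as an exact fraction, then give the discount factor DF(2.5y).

1 1/2 1987/2000
2 1 237/250
3 3/2 369/400
4 2 4581/5000
5 5/2 9047/10000
6 3 8837/10000
7 7/2 8757/10000
8 4 851/1000
DF(2.5y) = 9047/10000 ≈ 0.904700

step 1 [0.5y] swap r/2=13/1987: DF=(1 − 13/1987·(0))/(1+13/1987) = 1987/2000 ≈ 0.993500
step 2 [1y] bond c/2=1/160: DF=(307243/320000 − 1/160·(0.993500))/(1+1/160) = 237/250 ≈ 0.948000
step 3 [1.5y] bond c/2=3/160: DF=(4881/5000 − 3/160·(0.993500+0.948000))/(1+3/160) = 369/400 ≈ 0.922500
step 4 [2y] swap r/2=419/18901: DF=(1 − 419/18901·(0.993500+0.948000+0.922500))/(1+419/18901) = 4581/5000 ≈ 0.916200
step 5 [2.5y] zero: DF = P = 9047/10000 ≈ 0.904700
step 6 [3y] swap r/2=1163/55686: DF=(1 − 1163/55686·(0.993500+0.948000+0.922500+0.916200+0.904700))/(1+1163/55686) = 8837/10000 ≈ 0.883700
step 7 [3.5y] zero: DF = P = 8757/10000 ≈ 0.875700
step 8 [4y] zero: DF = P = 851/1000 ≈ 0.851000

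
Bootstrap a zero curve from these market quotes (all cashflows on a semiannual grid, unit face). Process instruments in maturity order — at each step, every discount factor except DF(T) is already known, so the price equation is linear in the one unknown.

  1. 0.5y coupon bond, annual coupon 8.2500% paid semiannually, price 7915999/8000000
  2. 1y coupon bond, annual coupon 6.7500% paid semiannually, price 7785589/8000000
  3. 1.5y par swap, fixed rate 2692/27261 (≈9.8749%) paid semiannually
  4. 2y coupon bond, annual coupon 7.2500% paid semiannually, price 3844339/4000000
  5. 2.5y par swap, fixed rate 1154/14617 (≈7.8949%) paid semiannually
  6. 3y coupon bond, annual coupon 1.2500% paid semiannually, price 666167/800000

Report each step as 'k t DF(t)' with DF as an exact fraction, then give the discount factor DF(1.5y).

1 1/2 9503/10000
2 1 569/625
3 3/2 4327/5000
4 2 8321/10000
5 5/2 8269/10000
6 3 8003/10000
DF(1.5y) = 4327/5000 ≈ 0.865400

step 1 [0.5y] bond c/2=33/800: DF=(7915999/8000000 − 33/800·(0))/(1+33/800) = 9503/10000 ≈ 0.950300
step 2 [1y] bond c/2=27/800: DF=(7785589/8000000 − 27/800·(0.950300))/(1+27/800) = 569/625 ≈ 0.910400
step 3 [1.5y] swap r/2=1346/27261: DF=(1 − 1346/27261·(0.950300+0.910400))/(1+1346/27261) = 4327/5000 ≈ 0.865400
step 4 [2y] bond c/2=29/800: DF=(3844339/4000000 − 29/800·(0.950300+0.910400+0.865400))/(1+29/800) = 8321/10000 ≈ 0.832100
step 5 [2.5y] swap r/2=577/14617: DF=(1 − 577/14617·(0.950300+0.910400+0.865400+0.832100))/(1+577/14617) = 8269/10000 ≈ 0.826900
step 6 [3y] bond c/2=1/160: DF=(666167/800000 − 1/160·(0.950300+0.910400+0.865400+0.832100+0.826900))/(1+1/160) = 8003/10000 ≈ 0.800300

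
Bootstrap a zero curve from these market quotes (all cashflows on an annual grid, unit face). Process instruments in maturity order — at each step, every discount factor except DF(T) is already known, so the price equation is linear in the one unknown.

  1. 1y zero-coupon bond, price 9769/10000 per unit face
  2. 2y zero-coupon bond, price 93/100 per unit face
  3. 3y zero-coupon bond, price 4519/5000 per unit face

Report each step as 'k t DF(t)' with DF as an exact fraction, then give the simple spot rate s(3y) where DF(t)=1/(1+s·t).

step 1 [1y] zero: DF = P = 9769/10000 ≈ 0.976900
step 2 [2y] zero: DF = P = 93/100 ≈ 0.930000
step 3 [3y] zero: DF = P = 4519/5000 ≈ 0.903800

1 1 9769/10000
2 2 93/100
3 3 4519/5000
s(3y) = (1/(4519/5000) − 1)/(3) = 481/13557 ≈ 3.5480%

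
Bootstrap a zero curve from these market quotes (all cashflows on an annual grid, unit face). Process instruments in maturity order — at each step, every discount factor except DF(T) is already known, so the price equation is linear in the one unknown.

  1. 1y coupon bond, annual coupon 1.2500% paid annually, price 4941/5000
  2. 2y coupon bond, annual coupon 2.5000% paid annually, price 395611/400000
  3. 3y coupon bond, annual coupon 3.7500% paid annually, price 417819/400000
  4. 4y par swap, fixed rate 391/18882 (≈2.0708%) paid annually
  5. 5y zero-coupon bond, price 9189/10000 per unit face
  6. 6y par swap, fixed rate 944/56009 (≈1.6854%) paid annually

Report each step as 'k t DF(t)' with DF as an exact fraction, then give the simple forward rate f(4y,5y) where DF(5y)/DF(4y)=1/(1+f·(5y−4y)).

step 1 [1y] bond c/1=1/80: DF=(4941/5000 − 1/80·(0))/(1+1/80) = 122/125 ≈ 0.976000
step 2 [2y] bond c/1=1/40: DF=(395611/400000 − 1/40·(0.976000))/(1+1/40) = 9411/10000 ≈ 0.941100
step 3 [3y] bond c/1=3/80: DF=(417819/400000 − 3/80·(0.976000+0.941100))/(1+3/80) = 15/16 ≈ 0.937500
step 4 [4y] swap r/1=391/18882: DF=(1 − 391/18882·(0.976000+0.941100+0.937500))/(1+391/18882) = 4609/5000 ≈ 0.921800
step 5 [5y] zero: DF = P = 9189/10000 ≈ 0.918900
step 6 [6y] swap r/1=944/56009: DF=(1 − 944/56009·(0.976000+0.941100+0.937500+0.921800+0.918900))/(1+944/56009) = 566/625 ≈ 0.905600

1 1 122/125
2 2 9411/10000
3 3 15/16
4 4 4609/5000
5 5 9189/10000
6 6 566/625
f(4y,5y) = ((4609/5000)/(9189/10000) − 1)/(1) = 29/9189 ≈ 0.3156%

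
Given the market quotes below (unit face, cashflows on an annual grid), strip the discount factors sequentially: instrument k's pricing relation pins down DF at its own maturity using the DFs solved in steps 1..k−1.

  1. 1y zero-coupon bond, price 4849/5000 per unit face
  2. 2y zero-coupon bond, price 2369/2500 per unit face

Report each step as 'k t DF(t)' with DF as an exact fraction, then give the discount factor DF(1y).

step 1 [1y] zero: DF = P = 4849/5000 ≈ 0.969800
step 2 [2y] zero: DF = P = 2369/2500 ≈ 0.947600

1 1 4849/5000
2 2 2369/2500
DF(1y) = 4849/5000 ≈ 0.969800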